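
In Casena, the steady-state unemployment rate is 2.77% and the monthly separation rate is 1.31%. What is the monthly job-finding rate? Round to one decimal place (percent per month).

Job-finding rate ≈ 46.0% per month.

From u* = s/(s+f): f = s·(1−u)/u.
f = 1.31 × (1 − 0.0277) / 0.0277 = 1.2737 / 0.0277 ≈ 46.0% per month.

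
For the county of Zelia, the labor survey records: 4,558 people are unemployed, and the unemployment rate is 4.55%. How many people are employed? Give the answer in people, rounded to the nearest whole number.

Labor force = U / u = 4,558 / 0.0455 ≈ 100,176.
Employed = labor force − unemployed = 100,176 − 4,558 = 95,618.

About 95,618 are employed.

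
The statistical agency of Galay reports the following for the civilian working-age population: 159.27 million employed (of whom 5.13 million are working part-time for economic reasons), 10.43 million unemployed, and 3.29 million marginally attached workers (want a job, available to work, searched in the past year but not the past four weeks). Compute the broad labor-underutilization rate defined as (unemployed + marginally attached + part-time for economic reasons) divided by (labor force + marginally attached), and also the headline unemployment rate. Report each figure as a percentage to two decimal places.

Broad underutilization rate ≈ 10.90%; headline unemployment rate ≈ 6.15%.

Labor force = 159.27 + 10.43 = 169.70 million.
Numerator = 10.43 + 3.29 + 5.13 = 18.85 million.
Denominator = 169.70 + 3.29 = 172.99 million.
Broad rate = 18.85 / 172.99 = 10.90%.
Headline unemployment rate = 10.43 / 169.70 = 6.15%.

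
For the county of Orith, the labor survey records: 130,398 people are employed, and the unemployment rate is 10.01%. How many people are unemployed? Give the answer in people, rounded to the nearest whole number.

About 14,505 are unemployed.

Let U be the number unemployed. The labor force is E + U, and U/(E+U) = 0.1001.
So U = 0.1001 × 130,398 / (1 − 0.1001) = 13052.84 / 0.8999 ≈ 14,505.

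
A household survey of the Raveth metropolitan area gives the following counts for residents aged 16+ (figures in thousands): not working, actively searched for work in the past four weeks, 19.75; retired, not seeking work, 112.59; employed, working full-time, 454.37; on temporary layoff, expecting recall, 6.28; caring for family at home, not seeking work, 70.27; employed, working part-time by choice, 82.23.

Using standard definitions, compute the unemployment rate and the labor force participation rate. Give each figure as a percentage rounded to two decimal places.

Unemployment rate ≈ 4.63%; labor force participation rate ≈ 75.47%.

Employed = 454.37 + 82.23 = 536.60 thousand.
Unemployed = 19.75 + 6.28 = 26.03 thousand (jobless and actively searching, or on temporary layoff).
Labor force = 536.60 + 26.03 = 562.63 thousand.
Not in labor force = 112.59 + 70.27 = 182.86 thousand (those not working and not actively searching are outside the labor force).
Civilian working-age population = 562.63 + 182.86 = 745.49 thousand.
Unemployment rate = 26.03 / 562.63 = 4.63%.
Labor force participation rate = 562.63 / 745.49 = 75.47%.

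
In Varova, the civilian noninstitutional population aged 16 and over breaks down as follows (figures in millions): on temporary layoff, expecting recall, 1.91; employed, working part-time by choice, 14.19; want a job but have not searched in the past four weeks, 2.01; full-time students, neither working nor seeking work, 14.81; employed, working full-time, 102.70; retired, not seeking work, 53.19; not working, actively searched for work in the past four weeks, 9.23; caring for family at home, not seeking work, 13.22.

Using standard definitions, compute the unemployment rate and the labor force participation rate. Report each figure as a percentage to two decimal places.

Employed = 14.19 + 102.70 = 116.89 million.
Unemployed = 1.91 + 9.23 = 11.14 million (jobless and actively searching, or on temporary layoff).
Labor force = 116.89 + 11.14 = 128.03 million.
Not in labor force = 2.01 + 14.81 + 53.19 + 13.22 = 83.23 million (those not working and not actively searching are outside the labor force — including those who want a job but have given up searching).
Civilian working-age population = 128.03 + 83.23 = 211.26 million.
Unemployment rate = 11.14 / 128.03 = 8.70%.
Labor force participation rate = 128.03 / 211.26 = 60.60%.

Unemployment rate ≈ 8.70%; labor force participation rate ≈ 60.60%.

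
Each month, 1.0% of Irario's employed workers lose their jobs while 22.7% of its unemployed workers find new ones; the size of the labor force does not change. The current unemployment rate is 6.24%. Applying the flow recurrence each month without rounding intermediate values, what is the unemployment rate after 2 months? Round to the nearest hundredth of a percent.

Unemployment rate after two months ≈ 5.40%.

With a fixed labor force, u_{t+1} = u_t + s·(1−u_t) − f·u_t = u_t·(1−s−f) + s.
Here 1−s−f = 0.763 and s = 0.010.
u_1 = 0.062400 × 0.763 + 0.010 = 0.057611.
u_2 = 0.057611 × 0.763 + 0.010 = 0.053957.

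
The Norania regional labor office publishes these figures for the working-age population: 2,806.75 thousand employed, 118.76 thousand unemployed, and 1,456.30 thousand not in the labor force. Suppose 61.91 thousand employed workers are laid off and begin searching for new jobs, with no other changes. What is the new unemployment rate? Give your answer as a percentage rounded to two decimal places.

New unemployment rate ≈ 6.18%.

Initially, labor force = 2,806.75 + 118.76 = 2,925.51 thousand, so u = 118.76/2,925.51 = 4.06%.
After the change, employed falls and unemployed rises by 61.91; labor force unchanged → E = 2,744.84, U = 180.67, labor force = 2,925.51 thousand.
New unemployment rate = 180.67 / 2,925.51 = 6.18%.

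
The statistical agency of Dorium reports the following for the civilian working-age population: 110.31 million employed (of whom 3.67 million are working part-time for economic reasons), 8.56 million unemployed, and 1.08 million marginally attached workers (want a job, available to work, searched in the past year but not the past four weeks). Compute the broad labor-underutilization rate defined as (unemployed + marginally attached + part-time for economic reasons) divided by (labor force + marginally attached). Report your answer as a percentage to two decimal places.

Labor force = 110.31 + 8.56 = 118.87 million.
Numerator = 8.56 + 1.08 + 3.67 = 13.31 million.
Denominator = 118.87 + 1.08 = 119.95 million.
Broad rate = 13.31 / 119.95 = 11.10%.

Broad underutilization rate ≈ 11.10%.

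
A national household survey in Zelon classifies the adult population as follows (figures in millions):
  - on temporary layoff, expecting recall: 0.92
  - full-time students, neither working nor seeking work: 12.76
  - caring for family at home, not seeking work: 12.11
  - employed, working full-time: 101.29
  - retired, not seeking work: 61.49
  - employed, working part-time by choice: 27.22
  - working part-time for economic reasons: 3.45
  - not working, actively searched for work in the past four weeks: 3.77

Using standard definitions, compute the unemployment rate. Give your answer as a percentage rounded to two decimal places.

Employed = 101.29 + 27.22 + 3.45 = 131.96 million (anyone who worked, including part-time for economic reasons, counts as employed).
Unemployed = 0.92 + 3.77 = 4.69 million (jobless and actively searching, or on temporary layoff).
Labor force = 131.96 + 4.69 = 136.65 million.
Unemployment rate = 4.69 / 136.65 = 3.43%.

Unemployment rate ≈ 3.43%.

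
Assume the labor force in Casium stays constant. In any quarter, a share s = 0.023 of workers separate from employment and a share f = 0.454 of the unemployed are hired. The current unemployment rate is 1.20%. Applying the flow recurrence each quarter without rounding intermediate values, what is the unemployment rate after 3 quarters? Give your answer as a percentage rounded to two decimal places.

Unemployment rate after three quarters ≈ 4.30%.

With a fixed labor force, u_{t+1} = u_t + s·(1−u_t) − f·u_t = u_t·(1−s−f) + s.
Here 1−s−f = 0.523 and s = 0.023.
u_1 = 0.012000 × 0.523 + 0.023 = 0.029276.
u_2 = 0.029276 × 0.523 + 0.023 = 0.038311.
u_3 = 0.038311 × 0.523 + 0.023 = 0.043037.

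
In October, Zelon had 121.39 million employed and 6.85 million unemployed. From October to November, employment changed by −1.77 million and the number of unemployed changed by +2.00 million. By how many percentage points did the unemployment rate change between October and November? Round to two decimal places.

October: labor force = 121.39 + 6.85 = 128.24; u = 6.85/128.24 = 5.34%.
November: labor force = 119.62 + 8.85 = 128.47; u = 8.85/128.47 = 6.89%.
Change = 6.89% − 5.34% = +1.55 pp.

The unemployment rate changed by +1.55 percentage points.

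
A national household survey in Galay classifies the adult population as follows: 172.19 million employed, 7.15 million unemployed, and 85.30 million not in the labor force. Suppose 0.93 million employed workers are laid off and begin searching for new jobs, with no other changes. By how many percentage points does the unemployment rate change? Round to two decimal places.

Initially, labor force = 172.19 + 7.15 = 179.34 million, so u = 7.15/179.34 = 3.99%.
After the change, employed falls and unemployed rises by 0.93; labor force unchanged → E = 171.26, U = 8.08, labor force = 179.34 million.
New unemployment rate = 8.08 / 179.34 = 4.51%.
Change = 4.51% − 3.99% = +0.52 percentage points.

The unemployment rate changes by +0.52 percentage points.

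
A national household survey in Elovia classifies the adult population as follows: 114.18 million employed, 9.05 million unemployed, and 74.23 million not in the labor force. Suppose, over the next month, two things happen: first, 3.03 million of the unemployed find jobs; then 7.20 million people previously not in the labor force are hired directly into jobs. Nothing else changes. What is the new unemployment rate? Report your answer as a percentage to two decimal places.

New unemployment rate ≈ 4.62%.

Initially, labor force = 114.18 + 9.05 = 123.23 million, so u = 9.05/123.23 = 7.34%.
After the first change, unemployed falls and employed rises by 3.03; labor force unchanged → E = 117.21, U = 6.02, labor force = 123.23 million.
After the second change, employed and labor force both rise by 7.20; unemployed unchanged → E = 124.41, U = 6.02, labor force = 130.43 million.
New unemployment rate = 6.02 / 130.43 = 4.62%.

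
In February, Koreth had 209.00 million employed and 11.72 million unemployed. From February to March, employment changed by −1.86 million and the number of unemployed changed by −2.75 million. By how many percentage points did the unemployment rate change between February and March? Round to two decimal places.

The unemployment rate changed by −1.16 percentage points.

February: labor force = 209.00 + 11.72 = 220.72; u = 11.72/220.72 = 5.31%.
March: labor force = 207.14 + 8.97 = 216.11; u = 8.97/216.11 = 4.15%.
Change = 4.15% − 5.31% = −1.16 pp.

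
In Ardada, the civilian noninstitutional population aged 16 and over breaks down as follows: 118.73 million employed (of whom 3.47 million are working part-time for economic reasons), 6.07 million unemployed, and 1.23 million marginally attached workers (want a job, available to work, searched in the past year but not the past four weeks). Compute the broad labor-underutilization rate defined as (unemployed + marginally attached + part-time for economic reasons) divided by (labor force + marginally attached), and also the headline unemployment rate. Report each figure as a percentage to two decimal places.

Broad underutilization rate ≈ 8.55%; headline unemployment rate ≈ 4.86%.

Labor force = 118.73 + 6.07 = 124.80 million.
Numerator = 6.07 + 1.23 + 3.47 = 10.77 million.
Denominator = 124.80 + 1.23 = 126.03 million.
Broad rate = 10.77 / 126.03 = 8.55%.
Headline unemployment rate = 6.07 / 124.80 = 4.86%.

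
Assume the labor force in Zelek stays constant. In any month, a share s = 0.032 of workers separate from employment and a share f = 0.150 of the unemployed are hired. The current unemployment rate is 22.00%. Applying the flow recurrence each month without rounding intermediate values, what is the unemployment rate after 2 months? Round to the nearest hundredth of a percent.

With a fixed labor force, u_{t+1} = u_t + s·(1−u_t) − f·u_t = u_t·(1−s−f) + s.
Here 1−s−f = 0.818 and s = 0.032.
u_1 = 0.220000 × 0.818 + 0.032 = 0.211960.
u_2 = 0.211960 × 0.818 + 0.032 = 0.205383.

Unemployment rate after two months ≈ 20.54%.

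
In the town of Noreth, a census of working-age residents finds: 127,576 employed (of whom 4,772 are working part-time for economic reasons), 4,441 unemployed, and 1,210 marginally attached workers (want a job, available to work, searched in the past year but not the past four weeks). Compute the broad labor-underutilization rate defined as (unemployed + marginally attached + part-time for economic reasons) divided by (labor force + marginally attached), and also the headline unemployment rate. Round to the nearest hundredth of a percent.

Broad underutilization rate ≈ 7.82%; headline unemployment rate ≈ 3.36%.

Labor force = 127,576 + 4,441 = 132,017.
Numerator = 4,441 + 1,210 + 4,772 = 10,423.
Denominator = 132,017 + 1,210 = 133,227.
Broad rate = 10,423 / 133,227 = 7.82%.
Headline unemployment rate = 4,441 / 132,017 = 3.36%.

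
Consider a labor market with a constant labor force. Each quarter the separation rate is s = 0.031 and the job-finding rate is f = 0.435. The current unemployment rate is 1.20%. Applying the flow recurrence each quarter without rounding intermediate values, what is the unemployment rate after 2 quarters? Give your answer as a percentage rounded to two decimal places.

With a fixed labor force, u_{t+1} = u_t + s·(1−u_t) − f·u_t = u_t·(1−s−f) + s.
Here 1−s−f = 0.534 and s = 0.031.
u_1 = 0.012000 × 0.534 + 0.031 = 0.037408.
u_2 = 0.037408 × 0.534 + 0.031 = 0.050976.

Unemployment rate after two quarters ≈ 5.10%.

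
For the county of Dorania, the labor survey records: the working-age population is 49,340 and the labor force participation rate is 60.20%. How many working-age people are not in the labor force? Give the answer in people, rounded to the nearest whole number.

Share not in the labor force = 1 − 0.6020 = 0.3980.
Not in labor force = 0.3980 × 49,340 ≈ 19,637.

About 19,637 are not in the labor force.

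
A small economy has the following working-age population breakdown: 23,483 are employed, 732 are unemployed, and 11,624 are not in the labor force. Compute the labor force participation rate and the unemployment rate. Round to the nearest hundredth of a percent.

Labor force participation rate ≈ 67.57%; unemployment rate ≈ 3.02%.

Labor force = employed + unemployed = 23,483 + 732 = 24,215.
Working-age population = 24,215 + 11,624 = 35,839.
Unemployment rate = 732 / 24,215 = 3.02%.
Labor force participation rate = 24,215 / 35,839 = 67.57%.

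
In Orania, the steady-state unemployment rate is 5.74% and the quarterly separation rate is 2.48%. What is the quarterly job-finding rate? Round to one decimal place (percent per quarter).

Job-finding rate ≈ 40.7% per quarter.

From u* = s/(s+f): f = s·(1−u)/u.
f = 2.48 × (1 − 0.0574) / 0.0574 = 2.3376 / 0.0574 ≈ 40.7% per quarter.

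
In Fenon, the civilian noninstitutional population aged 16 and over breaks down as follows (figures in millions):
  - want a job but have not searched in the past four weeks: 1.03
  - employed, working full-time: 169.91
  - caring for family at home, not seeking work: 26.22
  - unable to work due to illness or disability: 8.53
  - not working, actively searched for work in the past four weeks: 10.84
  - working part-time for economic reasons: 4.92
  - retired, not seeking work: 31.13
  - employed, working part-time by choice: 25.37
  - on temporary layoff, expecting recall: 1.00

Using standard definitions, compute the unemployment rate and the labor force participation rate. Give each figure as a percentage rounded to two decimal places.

Unemployment rate ≈ 5.58%; labor force participation rate ≈ 76.01%.

Employed = 169.91 + 4.92 + 25.37 = 200.20 million (anyone who worked, including part-time for economic reasons, counts as employed).
Unemployed = 10.84 + 1.00 = 11.84 million (jobless and actively searching, or on temporary layoff).
Labor force = 200.20 + 11.84 = 212.04 million.
Not in labor force = 1.03 + 26.22 + 8.53 + 31.13 = 66.91 million (those not working and not actively searching are outside the labor force — including those who want a job but have given up searching).
Civilian working-age population = 212.04 + 66.91 = 278.95 million.
Unemployment rate = 11.84 / 212.04 = 5.58%.
Labor force participation rate = 212.04 / 278.95 = 76.01%.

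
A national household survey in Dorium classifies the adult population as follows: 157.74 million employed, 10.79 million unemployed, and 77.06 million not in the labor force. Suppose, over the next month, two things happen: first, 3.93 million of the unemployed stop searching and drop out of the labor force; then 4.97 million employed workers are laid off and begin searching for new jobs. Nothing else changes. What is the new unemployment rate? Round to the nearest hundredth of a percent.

Initially, labor force = 157.74 + 10.79 = 168.53 million, so u = 10.79/168.53 = 6.40%.
After the first change, unemployed and labor force both fall by 3.93 → E = 157.74, U = 6.86, labor force = 164.60 million.
After the second change, employed falls and unemployed rises by 4.97; labor force unchanged → E = 152.77, U = 11.83, labor force = 164.60 million.
New unemployment rate = 11.83 / 164.60 = 7.19%.

New unemployment rate ≈ 7.19%.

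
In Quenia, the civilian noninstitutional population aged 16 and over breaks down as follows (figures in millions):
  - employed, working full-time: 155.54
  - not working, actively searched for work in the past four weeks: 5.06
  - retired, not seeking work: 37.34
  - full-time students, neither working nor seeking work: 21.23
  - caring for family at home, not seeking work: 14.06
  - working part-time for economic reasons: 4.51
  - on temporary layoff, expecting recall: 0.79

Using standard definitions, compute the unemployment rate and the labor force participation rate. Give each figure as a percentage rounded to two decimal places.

Unemployment rate ≈ 3.53%; labor force participation rate ≈ 69.55%.

Employed = 155.54 + 4.51 = 160.05 million (anyone who worked, including part-time for economic reasons, counts as employed).
Unemployed = 5.06 + 0.79 = 5.85 million (jobless and actively searching, or on temporary layoff).
Labor force = 160.05 + 5.85 = 165.90 million.
Not in labor force = 37.34 + 21.23 + 14.06 = 72.63 million (those not working and not actively searching are outside the labor force).
Civilian working-age population = 165.90 + 72.63 = 238.53 million.
Unemployment rate = 5.85 / 165.90 = 3.53%.
Labor force participation rate = 165.90 / 238.53 = 69.55%.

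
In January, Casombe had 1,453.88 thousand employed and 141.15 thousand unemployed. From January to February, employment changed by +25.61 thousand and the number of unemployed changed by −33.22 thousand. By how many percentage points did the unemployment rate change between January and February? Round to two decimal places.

The unemployment rate changed by −2.05 percentage points.

January: labor force = 1,453.88 + 141.15 = 1,595.03; u = 141.15/1,595.03 = 8.85%.
February: labor force = 1,479.49 + 107.93 = 1,587.42; u = 107.93/1,587.42 = 6.80%.
Change = 6.80% − 8.85% = −2.05 pp.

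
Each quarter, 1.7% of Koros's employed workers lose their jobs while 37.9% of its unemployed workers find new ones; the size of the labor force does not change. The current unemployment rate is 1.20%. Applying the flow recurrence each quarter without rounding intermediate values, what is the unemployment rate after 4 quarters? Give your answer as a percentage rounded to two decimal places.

Unemployment rate after four quarters ≈ 3.88%.

With a fixed labor force, u_{t+1} = u_t + s·(1−u_t) − f·u_t = u_t·(1−s−f) + s.
Here 1−s−f = 0.604 and s = 0.017.
u_1 = 0.012000 × 0.604 + 0.017 = 0.024248.
u_2 = 0.024248 × 0.604 + 0.017 = 0.031646.
u_3 = 0.031646 × 0.604 + 0.017 = 0.036114.
u_4 = 0.036114 × 0.604 + 0.017 = 0.038813.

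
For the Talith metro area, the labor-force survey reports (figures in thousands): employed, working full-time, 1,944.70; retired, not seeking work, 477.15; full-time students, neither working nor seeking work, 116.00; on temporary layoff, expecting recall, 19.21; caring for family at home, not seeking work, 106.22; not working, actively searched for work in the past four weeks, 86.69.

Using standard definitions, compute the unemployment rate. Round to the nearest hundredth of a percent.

Unemployment rate ≈ 5.16%.

Employed = 1,944.70 thousand.
Unemployed = 19.21 + 86.69 = 105.90 thousand (jobless and actively searching, or on temporary layoff).
Labor force = 1,944.70 + 105.90 = 2,050.60 thousand.
Unemployment rate = 105.90 / 2,050.60 = 5.16%.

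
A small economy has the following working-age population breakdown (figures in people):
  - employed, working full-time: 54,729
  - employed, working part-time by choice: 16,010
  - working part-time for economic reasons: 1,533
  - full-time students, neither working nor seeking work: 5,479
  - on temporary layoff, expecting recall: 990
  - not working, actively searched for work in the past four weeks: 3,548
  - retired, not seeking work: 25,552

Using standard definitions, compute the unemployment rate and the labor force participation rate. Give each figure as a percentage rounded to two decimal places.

Employed = 54,729 + 16,010 + 1,533 = 72,272 (anyone who worked, including part-time for economic reasons, counts as employed).
Unemployed = 990 + 3,548 = 4,538 (jobless and actively searching, or on temporary layoff).
Labor force = 72,272 + 4,538 = 76,810.
Not in labor force = 5,479 + 25,552 = 31,031 (those not working and not actively searching are outside the labor force).
Civilian working-age population = 76,810 + 31,031 = 107,841.
Unemployment rate = 4,538 / 76,810 = 5.91%.
Labor force participation rate = 76,810 / 107,841 = 71.23%.

Unemployment rate ≈ 5.91%; labor force participation rate ≈ 71.23%.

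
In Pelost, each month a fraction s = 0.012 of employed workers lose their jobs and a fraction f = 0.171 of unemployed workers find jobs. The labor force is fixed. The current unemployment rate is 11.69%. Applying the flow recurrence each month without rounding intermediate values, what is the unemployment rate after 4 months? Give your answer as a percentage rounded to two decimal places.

With a fixed labor force, u_{t+1} = u_t + s·(1−u_t) − f·u_t = u_t·(1−s−f) + s.
Here 1−s−f = 0.817 and s = 0.012.
u_1 = 0.116900 × 0.817 + 0.012 = 0.107507.
u_2 = 0.107507 × 0.817 + 0.012 = 0.099833.
u_3 = 0.099833 × 0.817 + 0.012 = 0.093564.
u_4 = 0.093564 × 0.817 + 0.012 = 0.088442.

Unemployment rate after four months ≈ 8.84%.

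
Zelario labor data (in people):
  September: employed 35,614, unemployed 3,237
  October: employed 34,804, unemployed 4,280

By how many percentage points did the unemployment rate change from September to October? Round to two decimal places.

September: labor force = 35,614 + 3,237 = 38,851; u = 3,237/38,851 = 8.33%.
October: labor force = 34,804 + 4,280 = 39,084; u = 4,280/39,084 = 10.95%.
Change = 10.95% − 8.33% = +2.62 pp.

The unemployment rate changed by +2.62 percentage points.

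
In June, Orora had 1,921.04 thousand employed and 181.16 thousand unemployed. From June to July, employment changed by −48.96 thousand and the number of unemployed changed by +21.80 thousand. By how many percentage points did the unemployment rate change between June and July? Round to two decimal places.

The unemployment rate changed by +1.16 percentage points.

June: labor force = 1,921.04 + 181.16 = 2,102.20; u = 181.16/2,102.20 = 8.62%.
July: labor force = 1,872.08 + 202.96 = 2,075.04; u = 202.96/2,075.04 = 9.78%.
Change = 9.78% − 8.62% = +1.16 pp.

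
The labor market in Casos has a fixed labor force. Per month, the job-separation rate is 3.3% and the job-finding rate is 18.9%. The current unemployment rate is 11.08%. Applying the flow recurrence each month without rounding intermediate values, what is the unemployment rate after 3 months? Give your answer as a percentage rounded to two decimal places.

With a fixed labor force, u_{t+1} = u_t + s·(1−u_t) − f·u_t = u_t·(1−s−f) + s.
Here 1−s−f = 0.778 and s = 0.033.
u_1 = 0.110800 × 0.778 + 0.033 = 0.119202.
u_2 = 0.119202 × 0.778 + 0.033 = 0.125739.
u_3 = 0.125739 × 0.778 + 0.033 = 0.130825.

Unemployment rate after three months ≈ 13.08%.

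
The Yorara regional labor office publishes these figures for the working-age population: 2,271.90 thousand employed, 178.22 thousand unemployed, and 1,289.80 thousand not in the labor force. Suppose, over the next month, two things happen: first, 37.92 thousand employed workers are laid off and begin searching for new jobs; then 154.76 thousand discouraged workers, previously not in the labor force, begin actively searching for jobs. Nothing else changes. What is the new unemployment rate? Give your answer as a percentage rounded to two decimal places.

Initially, labor force = 2,271.90 + 178.22 = 2,450.12 thousand, so u = 178.22/2,450.12 = 7.27%.
After the first change, employed falls and unemployed rises by 37.92; labor force unchanged → E = 2,233.98, U = 216.14, labor force = 2,450.12 thousand.
After the second change, unemployed and labor force both rise by 154.76 → E = 2,233.98, U = 370.90, labor force = 2,604.88 thousand.
New unemployment rate = 370.90 / 2,604.88 = 14.24%.

New unemployment rate ≈ 14.24%.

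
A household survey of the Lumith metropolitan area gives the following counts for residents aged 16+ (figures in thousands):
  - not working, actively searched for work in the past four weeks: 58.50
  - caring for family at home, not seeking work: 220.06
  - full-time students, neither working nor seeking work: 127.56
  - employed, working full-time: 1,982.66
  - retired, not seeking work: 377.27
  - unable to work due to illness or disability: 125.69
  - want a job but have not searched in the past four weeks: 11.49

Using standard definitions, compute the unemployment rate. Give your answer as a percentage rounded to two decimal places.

Unemployment rate ≈ 2.87%.

Employed = 1,982.66 thousand.
Unemployed = 58.50 thousand.
Labor force = 1,982.66 + 58.50 = 2,041.16 thousand.
Unemployment rate = 58.50 / 2,041.16 = 2.87%.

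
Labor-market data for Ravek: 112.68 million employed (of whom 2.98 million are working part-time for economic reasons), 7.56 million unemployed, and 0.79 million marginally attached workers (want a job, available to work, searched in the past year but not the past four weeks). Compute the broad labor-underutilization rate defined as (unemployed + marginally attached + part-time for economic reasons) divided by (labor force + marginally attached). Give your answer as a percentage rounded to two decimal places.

Labor force = 112.68 + 7.56 = 120.24 million.
Numerator = 7.56 + 0.79 + 2.98 = 11.33 million.
Denominator = 120.24 + 0.79 = 121.03 million.
Broad rate = 11.33 / 121.03 = 9.36%.

Broad underutilization rate ≈ 9.36%.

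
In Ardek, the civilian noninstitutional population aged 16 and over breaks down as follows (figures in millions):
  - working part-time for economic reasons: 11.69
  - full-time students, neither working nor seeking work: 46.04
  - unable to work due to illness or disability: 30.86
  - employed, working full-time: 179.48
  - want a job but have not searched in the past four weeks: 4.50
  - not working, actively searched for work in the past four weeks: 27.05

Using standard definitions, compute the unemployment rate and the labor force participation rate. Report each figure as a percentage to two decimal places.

Unemployment rate ≈ 12.40%; labor force participation rate ≈ 72.83%.

Employed = 11.69 + 179.48 = 191.17 million (anyone who worked, including part-time for economic reasons, counts as employed).
Unemployed = 27.05 million.
Labor force = 191.17 + 27.05 = 218.22 million.
Not in labor force = 46.04 + 30.86 + 4.50 = 81.40 million (those not working and not actively searching are outside the labor force — including those who want a job but have given up searching).
Civilian working-age population = 218.22 + 81.40 = 299.62 million.
Unemployment rate = 27.05 / 218.22 = 12.40%.
Labor force participation rate = 218.22 / 299.62 = 72.83%.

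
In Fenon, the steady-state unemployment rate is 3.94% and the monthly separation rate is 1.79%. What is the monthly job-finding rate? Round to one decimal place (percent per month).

From u* = s/(s+f): f = s·(1−u)/u.
f = 1.79 × (1 − 0.0394) / 0.0394 = 1.7195 / 0.0394 ≈ 43.6% per month.

Job-finding rate ≈ 43.6% per month.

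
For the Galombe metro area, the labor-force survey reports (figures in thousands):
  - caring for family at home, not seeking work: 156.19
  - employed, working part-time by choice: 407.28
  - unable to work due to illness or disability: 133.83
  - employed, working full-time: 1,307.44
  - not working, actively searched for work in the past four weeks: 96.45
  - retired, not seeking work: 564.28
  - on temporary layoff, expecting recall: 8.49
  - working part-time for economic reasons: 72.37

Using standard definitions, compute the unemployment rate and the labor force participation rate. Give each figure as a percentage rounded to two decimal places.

Unemployment rate ≈ 5.55%; labor force participation rate ≈ 68.89%.

Employed = 407.28 + 1,307.44 + 72.37 = 1,787.09 thousand (anyone who worked, including part-time for economic reasons, counts as employed).
Unemployed = 96.45 + 8.49 = 104.94 thousand (jobless and actively searching, or on temporary layoff).
Labor force = 1,787.09 + 104.94 = 1,892.03 thousand.
Not in labor force = 156.19 + 133.83 + 564.28 = 854.30 thousand (those not working and not actively searching are outside the labor force).
Civilian working-age population = 1,892.03 + 854.30 = 2,746.33 thousand.
Unemployment rate = 104.94 / 1,892.03 = 5.55%.
Labor force participation rate = 1,892.03 / 2,746.33 = 68.89%.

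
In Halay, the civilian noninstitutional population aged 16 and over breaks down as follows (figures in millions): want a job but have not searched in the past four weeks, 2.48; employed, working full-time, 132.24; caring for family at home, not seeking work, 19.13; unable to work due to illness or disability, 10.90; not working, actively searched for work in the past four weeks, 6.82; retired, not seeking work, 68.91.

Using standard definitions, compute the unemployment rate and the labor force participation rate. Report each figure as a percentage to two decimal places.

Employed = 132.24 million.
Unemployed = 6.82 million.
Labor force = 132.24 + 6.82 = 139.06 million.
Not in labor force = 2.48 + 19.13 + 10.90 + 68.91 = 101.42 million (those not working and not actively searching are outside the labor force — including those who want a job but have given up searching).
Civilian working-age population = 139.06 + 101.42 = 240.48 million.
Unemployment rate = 6.82 / 139.06 = 4.90%.
Labor force participation rate = 139.06 / 240.48 = 57.83%.

Unemployment rate ≈ 4.90%; labor force participation rate ≈ 57.83%.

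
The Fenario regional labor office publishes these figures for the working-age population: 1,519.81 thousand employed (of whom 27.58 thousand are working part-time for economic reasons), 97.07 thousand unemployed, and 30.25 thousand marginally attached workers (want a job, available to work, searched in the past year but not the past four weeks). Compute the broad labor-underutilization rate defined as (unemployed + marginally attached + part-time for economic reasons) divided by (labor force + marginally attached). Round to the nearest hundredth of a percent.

Labor force = 1,519.81 + 97.07 = 1,616.88 thousand.
Numerator = 97.07 + 30.25 + 27.58 = 154.90 thousand.
Denominator = 1,616.88 + 30.25 = 1,647.13 thousand.
Broad rate = 154.90 / 1,647.13 = 9.40%.

Broad underutilization rate ≈ 9.40%.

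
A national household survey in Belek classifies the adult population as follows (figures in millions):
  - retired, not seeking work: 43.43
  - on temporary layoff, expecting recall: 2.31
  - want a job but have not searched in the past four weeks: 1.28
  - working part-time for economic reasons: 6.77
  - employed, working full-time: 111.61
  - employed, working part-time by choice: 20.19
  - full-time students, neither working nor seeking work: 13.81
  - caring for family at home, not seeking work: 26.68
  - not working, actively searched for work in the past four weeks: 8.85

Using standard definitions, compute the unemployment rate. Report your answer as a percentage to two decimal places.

Employed = 6.77 + 111.61 + 20.19 = 138.57 million (anyone who worked, including part-time for economic reasons, counts as employed).
Unemployed = 2.31 + 8.85 = 11.16 million (jobless and actively searching, or on temporary layoff).
Labor force = 138.57 + 11.16 = 149.73 million.
Unemployment rate = 11.16 / 149.73 = 7.45%.

Unemployment rate ≈ 7.45%.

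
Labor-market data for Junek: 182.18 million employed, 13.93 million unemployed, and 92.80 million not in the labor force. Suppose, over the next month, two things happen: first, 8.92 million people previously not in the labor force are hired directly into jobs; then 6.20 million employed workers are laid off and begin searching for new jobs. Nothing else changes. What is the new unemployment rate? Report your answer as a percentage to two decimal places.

Initially, labor force = 182.18 + 13.93 = 196.11 million, so u = 13.93/196.11 = 7.10%.
After the first change, employed and labor force both rise by 8.92; unemployed unchanged → E = 191.10, U = 13.93, labor force = 205.03 million.
After the second change, employed falls and unemployed rises by 6.20; labor force unchanged → E = 184.90, U = 20.13, labor force = 205.03 million.
New unemployment rate = 20.13 / 205.03 = 9.82%.

New unemployment rate ≈ 9.82%.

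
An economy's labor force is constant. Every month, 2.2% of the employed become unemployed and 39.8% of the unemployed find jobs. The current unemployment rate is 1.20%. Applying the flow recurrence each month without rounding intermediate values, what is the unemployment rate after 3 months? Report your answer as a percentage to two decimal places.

With a fixed labor force, u_{t+1} = u_t + s·(1−u_t) − f·u_t = u_t·(1−s−f) + s.
Here 1−s−f = 0.580 and s = 0.022.
u_1 = 0.012000 × 0.580 + 0.022 = 0.028960.
u_2 = 0.028960 × 0.580 + 0.022 = 0.038797.
u_3 = 0.038797 × 0.580 + 0.022 = 0.044502.

Unemployment rate after three months ≈ 4.45%.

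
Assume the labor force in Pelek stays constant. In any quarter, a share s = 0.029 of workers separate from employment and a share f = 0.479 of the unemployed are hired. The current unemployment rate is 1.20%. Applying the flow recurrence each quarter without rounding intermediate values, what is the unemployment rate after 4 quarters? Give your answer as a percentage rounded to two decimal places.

Unemployment rate after four quarters ≈ 5.44%.

With a fixed labor force, u_{t+1} = u_t + s·(1−u_t) − f·u_t = u_t·(1−s−f) + s.
Here 1−s−f = 0.492 and s = 0.029.
u_1 = 0.012000 × 0.492 + 0.029 = 0.034904.
u_2 = 0.034904 × 0.492 + 0.029 = 0.046173.
u_3 = 0.046173 × 0.492 + 0.029 = 0.051717.
u_4 = 0.051717 × 0.492 + 0.029 = 0.054445.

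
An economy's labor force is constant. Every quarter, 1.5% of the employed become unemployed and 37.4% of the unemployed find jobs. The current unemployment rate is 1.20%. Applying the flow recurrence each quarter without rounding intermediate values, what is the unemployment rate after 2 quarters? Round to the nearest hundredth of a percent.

Unemployment rate after two quarters ≈ 2.86%.

With a fixed labor force, u_{t+1} = u_t + s·(1−u_t) − f·u_t = u_t·(1−s−f) + s.
Here 1−s−f = 0.611 and s = 0.015.
u_1 = 0.012000 × 0.611 + 0.015 = 0.022332.
u_2 = 0.022332 × 0.611 + 0.015 = 0.028645.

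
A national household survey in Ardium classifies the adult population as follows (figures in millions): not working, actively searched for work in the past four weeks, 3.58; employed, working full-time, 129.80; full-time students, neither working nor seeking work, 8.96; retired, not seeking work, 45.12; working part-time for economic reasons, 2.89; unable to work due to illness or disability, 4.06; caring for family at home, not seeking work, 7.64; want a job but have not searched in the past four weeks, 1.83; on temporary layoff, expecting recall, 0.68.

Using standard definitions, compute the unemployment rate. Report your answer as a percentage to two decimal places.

Employed = 129.80 + 2.89 = 132.69 million (anyone who worked, including part-time for economic reasons, counts as employed).
Unemployed = 3.58 + 0.68 = 4.26 million (jobless and actively searching, or on temporary layoff).
Labor force = 132.69 + 4.26 = 136.95 million.
Unemployment rate = 4.26 / 136.95 = 3.11%.

Unemployment rate ≈ 3.11%.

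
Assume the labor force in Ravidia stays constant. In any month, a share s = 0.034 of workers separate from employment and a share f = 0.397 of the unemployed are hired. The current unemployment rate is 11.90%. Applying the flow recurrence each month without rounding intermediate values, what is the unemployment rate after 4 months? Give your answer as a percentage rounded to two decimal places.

Unemployment rate after four months ≈ 8.31%.

With a fixed labor force, u_{t+1} = u_t + s·(1−u_t) − f·u_t = u_t·(1−s−f) + s.
Here 1−s−f = 0.569 and s = 0.034.
u_1 = 0.119000 × 0.569 + 0.034 = 0.101711.
u_2 = 0.101711 × 0.569 + 0.034 = 0.091874.
u_3 = 0.091874 × 0.569 + 0.034 = 0.086276.
u_4 = 0.086276 × 0.569 + 0.034 = 0.083091.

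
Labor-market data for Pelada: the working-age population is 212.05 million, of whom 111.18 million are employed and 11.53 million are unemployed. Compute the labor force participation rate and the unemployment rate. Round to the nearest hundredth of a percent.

Labor force participation rate ≈ 57.87%; unemployment rate ≈ 9.40%.

Labor force = employed + unemployed = 111.18 + 11.53 = 122.71 million.
Unemployment rate = 11.53 / 122.71 = 9.40%.
Labor force participation rate = 122.71 / 212.05 = 57.87%.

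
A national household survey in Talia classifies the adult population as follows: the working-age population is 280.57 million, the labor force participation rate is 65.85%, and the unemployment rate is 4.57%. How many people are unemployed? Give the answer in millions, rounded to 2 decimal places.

About 8.44 million are unemployed.

Labor force = 0.6585 × 280.57 = 184.76 million.
Unemployed = 0.0457 × 184.76 ≈ 8.44 million.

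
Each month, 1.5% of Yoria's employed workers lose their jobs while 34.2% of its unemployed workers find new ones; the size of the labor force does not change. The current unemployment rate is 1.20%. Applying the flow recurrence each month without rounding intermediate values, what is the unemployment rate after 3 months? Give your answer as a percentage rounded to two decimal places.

Unemployment rate after three months ≈ 3.40%.

With a fixed labor force, u_{t+1} = u_t + s·(1−u_t) − f·u_t = u_t·(1−s−f) + s.
Here 1−s−f = 0.643 and s = 0.015.
u_1 = 0.012000 × 0.643 + 0.015 = 0.022716.
u_2 = 0.022716 × 0.643 + 0.015 = 0.029606.
u_3 = 0.029606 × 0.643 + 0.015 = 0.034037.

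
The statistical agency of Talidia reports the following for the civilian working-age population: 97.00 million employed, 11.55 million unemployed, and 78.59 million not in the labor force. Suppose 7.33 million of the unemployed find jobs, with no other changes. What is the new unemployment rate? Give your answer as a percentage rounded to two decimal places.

New unemployment rate ≈ 3.89%.

Initially, labor force = 97.00 + 11.55 = 108.55 million, so u = 11.55/108.55 = 10.64%.
After the change, unemployed falls and employed rises by 7.33; labor force unchanged → E = 104.33, U = 4.22, labor force = 108.55 million.
New unemployment rate = 4.22 / 108.55 = 3.89%.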